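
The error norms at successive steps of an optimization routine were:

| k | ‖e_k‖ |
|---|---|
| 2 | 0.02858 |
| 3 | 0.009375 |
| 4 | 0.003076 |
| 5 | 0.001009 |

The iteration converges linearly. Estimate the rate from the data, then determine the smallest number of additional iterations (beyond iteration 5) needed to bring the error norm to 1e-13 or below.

Rate ρ ≈ ‖e_5‖/‖e_4‖ = 0.001009/0.003076 = 0.3280.
After j more steps, ‖e_{5+j}‖ ≈ 0.001009·ρ^j; need ρ^j ≤ 1e-13/0.001009 = 9.9108e-11.
j ≥ ln(9.9108e-11)/ln(0.3280) = -23.0348/-1.11474 = 20.664.
So 21 more iterations are needed.

21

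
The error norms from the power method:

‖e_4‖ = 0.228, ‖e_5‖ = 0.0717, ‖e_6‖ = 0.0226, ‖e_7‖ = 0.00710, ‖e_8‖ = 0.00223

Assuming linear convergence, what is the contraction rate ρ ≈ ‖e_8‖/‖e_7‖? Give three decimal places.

ρ ≈ ‖e_8‖/‖e_7‖ = 0.00223/0.00710 = 0.31408

0.314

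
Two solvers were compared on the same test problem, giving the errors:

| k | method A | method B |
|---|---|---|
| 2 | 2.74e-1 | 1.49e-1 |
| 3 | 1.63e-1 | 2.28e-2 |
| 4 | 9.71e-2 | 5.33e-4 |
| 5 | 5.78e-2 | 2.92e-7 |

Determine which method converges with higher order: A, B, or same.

Method A: p ≈ ln(5.78e-2/9.71e-2)/ln(9.71e-2/1.63e-1) ≈ 1.00.
Method B: p ≈ ln(2.92e-7/5.33e-4)/ln(5.33e-4/2.28e-2) ≈ 2.00.
Method B has the higher order (≈2.0 vs ≈1.0).

B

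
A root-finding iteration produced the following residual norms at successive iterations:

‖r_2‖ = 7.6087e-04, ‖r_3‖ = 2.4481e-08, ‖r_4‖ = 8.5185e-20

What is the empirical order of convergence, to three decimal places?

p ≈ ln(‖r_4‖/‖r_3‖) / ln(‖r_3‖/‖r_2‖)
  = ln(8.5185e-20/2.4481e-08) / ln(2.4481e-08/7.6087e-04)
  = ln(3.47964e-12) / ln(3.2175e-05)
  = -26.384092 / -10.344321 ≈ 2.550587

2.551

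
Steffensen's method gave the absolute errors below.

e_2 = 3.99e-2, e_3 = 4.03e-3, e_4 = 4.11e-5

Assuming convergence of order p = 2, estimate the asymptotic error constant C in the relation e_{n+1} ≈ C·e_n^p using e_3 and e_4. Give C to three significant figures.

2.53

C ≈ e_4 / e_3^2
  = 4.11e-5 / (4.03e-3)^2
  = 4.11e-5 / 1.62409e-05 ≈ 2.5306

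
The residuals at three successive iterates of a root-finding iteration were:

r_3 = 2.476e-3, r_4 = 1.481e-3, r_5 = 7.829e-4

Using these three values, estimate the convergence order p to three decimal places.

1.240

p ≈ ln(r_5/r_4) / ln(r_4/r_3)
  = ln(7.829e-4/1.481e-3) / ln(1.481e-3/2.476e-3)
  = ln(0.528629) / ln(0.598142)
  = -0.637468 / -0.513927 ≈ 1.240386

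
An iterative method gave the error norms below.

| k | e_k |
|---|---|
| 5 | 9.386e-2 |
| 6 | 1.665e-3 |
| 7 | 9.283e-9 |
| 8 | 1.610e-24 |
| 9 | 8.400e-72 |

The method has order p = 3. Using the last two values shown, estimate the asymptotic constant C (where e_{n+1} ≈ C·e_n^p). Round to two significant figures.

C ≈ e_9 / e_8^3
  = 8.400e-72 / (1.610e-24)^3
  = 8.400e-72 / 4.17328e-72 ≈ 2.0128

2.0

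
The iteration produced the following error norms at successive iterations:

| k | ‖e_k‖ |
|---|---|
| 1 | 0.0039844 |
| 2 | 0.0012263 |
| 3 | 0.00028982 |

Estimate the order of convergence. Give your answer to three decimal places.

p ≈ ln(‖e_3‖/‖e_2‖) / ln(‖e_2‖/‖e_1‖)
  = ln(0.00028982/0.0012263) / ln(0.0012263/0.0039844)
  = ln(0.236337) / ln(0.307775)
  = -1.442497 / -1.178386 ≈ 1.224129

1.224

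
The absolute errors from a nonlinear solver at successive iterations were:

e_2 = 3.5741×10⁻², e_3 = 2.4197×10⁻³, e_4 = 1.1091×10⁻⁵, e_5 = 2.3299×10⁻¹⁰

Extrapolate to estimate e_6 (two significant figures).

1.0e-19

First estimate the order: p ≈ ln(e_5/e_4) / ln(e_4/e_3) = ln(2.3299×10⁻¹⁰/1.1091×10⁻⁵)/ln(1.1091×10⁻⁵/2.4197×10⁻³) = ln(2.10071e-05)/ln(0.00458363) ≈ 2.0000.
Then e_6 ≈ e_5·(e_5/e_4)^p = 2.3299×10⁻¹⁰·(2.10071e-05)^2.0000 = 2.3299×10⁻¹⁰·4.41298e-10 ≈ 1.028e-19.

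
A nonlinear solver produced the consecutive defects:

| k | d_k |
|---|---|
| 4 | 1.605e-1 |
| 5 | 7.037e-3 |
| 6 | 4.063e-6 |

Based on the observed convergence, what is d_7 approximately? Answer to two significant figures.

7.7e-14

First estimate the order: p ≈ ln(d_6/d_5) / ln(d_5/d_4) = ln(4.063e-6/7.037e-3)/ln(7.037e-3/1.605e-1) = ln(0.000577377)/ln(0.0438442) ≈ 2.3846.
Then d_7 ≈ d_6·(d_6/d_5)^p = 4.063e-6·(0.000577377)^2.3846 = 4.063e-6·1.89398e-08 ≈ 7.695e-14.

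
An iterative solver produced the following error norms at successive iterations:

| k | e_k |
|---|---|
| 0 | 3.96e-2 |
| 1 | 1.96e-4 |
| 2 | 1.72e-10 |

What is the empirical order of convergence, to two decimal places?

2.63

p ≈ ln(e_2/e_1) / ln(e_1/e_0)
  = ln(1.72e-10/1.96e-4) / ln(1.96e-4/3.96e-2)
  = ln(8.77551e-07) / ln(0.00494949)
  = -13.94613 / -5.30847 ≈ 2.62715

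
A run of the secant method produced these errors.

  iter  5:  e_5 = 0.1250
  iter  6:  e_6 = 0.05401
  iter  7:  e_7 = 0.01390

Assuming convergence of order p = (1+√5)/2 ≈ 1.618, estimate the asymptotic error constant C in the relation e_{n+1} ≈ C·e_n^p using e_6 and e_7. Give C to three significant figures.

C ≈ e_7 / e_6^1.618
  = 0.01390 / (0.05401)^1.618
  = 0.01390 / 0.00889494 ≈ 1.5627

1.56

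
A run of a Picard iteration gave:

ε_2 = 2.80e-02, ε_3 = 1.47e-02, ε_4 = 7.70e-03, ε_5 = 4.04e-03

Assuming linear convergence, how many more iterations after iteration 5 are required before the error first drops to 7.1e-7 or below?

14

Rate ρ ≈ ε_5/ε_4 = 4.04e-03/7.70e-03 = 0.5247.
After j more steps, ε_{5+j} ≈ 4.04e-03·ρ^j; need ρ^j ≤ 7.1e-7/4.04e-03 = 0.000175743.
j ≥ ln(0.000175743)/ln(0.5247) = -8.6465/-0.64493 = 13.407.
So 14 more iterations are needed.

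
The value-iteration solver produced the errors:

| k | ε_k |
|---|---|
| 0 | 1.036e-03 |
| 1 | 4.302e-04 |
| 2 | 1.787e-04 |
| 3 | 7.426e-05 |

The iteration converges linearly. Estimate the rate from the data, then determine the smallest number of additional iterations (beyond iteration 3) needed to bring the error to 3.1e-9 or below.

Rate ρ ≈ ε_3/ε_2 = 7.426e-05/1.787e-04 = 0.4156.
After j more steps, ε_{3+j} ≈ 7.426e-05·ρ^j; need ρ^j ≤ 3.1e-9/7.426e-05 = 4.17452e-05.
j ≥ ln(4.17452e-05)/ln(0.4156) = -10.0839/-0.87803 = 11.485.
So 12 more iterations are needed.

12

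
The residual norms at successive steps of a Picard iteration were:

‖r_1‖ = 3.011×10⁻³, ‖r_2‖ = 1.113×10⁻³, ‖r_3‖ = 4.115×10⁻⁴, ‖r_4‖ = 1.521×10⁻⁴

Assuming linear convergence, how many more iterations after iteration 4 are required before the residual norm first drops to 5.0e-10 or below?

13

Rate ρ ≈ ‖r_4‖/‖r_3‖ = 1.521×10⁻⁴/4.115×10⁻⁴ = 0.3696.
After j more steps, ‖r_{4+j}‖ ≈ 1.521×10⁻⁴·ρ^j; need ρ^j ≤ 5.0e-10/1.521×10⁻⁴ = 3.28731e-06.
j ≥ ln(3.28731e-06)/ln(0.3696) = -12.6254/-0.99533 = 12.685.
So 13 more iterations are needed.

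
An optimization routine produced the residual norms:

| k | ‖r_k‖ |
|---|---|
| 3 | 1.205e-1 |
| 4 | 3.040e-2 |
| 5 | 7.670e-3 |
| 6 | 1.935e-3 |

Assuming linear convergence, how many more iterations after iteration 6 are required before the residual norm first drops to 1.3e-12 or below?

Rate ρ ≈ ‖r_6‖/‖r_5‖ = 1.935e-3/7.670e-3 = 0.2523.
After j more steps, ‖r_{6+j}‖ ≈ 1.935e-3·ρ^j; need ρ^j ≤ 1.3e-12/1.935e-3 = 6.71835e-10.
j ≥ ln(6.71835e-10)/ln(0.2523) = -21.1210/-1.37714 = 15.337.
So 16 more iterations are needed.

16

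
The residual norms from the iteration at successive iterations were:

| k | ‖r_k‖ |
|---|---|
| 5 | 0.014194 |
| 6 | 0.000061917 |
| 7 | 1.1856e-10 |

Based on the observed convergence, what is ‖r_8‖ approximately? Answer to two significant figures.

First estimate the order: p ≈ ln(‖r_7‖/‖r_6‖) / ln(‖r_6‖/‖r_5‖) = ln(1.1856e-10/0.000061917)/ln(0.000061917/0.014194) = ln(1.91482e-06)/ln(0.0043622) ≈ 2.4225.
Then ‖r_8‖ ≈ ‖r_7‖·(‖r_7‖/‖r_6‖)^p = 1.1856e-10·(1.91482e-06)^2.4225 = 1.1856e-10·1.40752e-14 ≈ 1.669e-24.

1.7e-24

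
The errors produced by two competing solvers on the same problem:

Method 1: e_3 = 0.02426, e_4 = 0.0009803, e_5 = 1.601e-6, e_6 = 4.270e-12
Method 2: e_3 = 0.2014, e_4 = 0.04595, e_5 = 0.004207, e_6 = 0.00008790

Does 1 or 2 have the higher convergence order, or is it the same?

1

Method 1: p ≈ ln(4.270e-12/1.601e-6)/ln(1.601e-6/0.0009803) ≈ 2.00.
Method 2: p ≈ ln(0.00008790/0.004207)/ln(0.004207/0.04595) ≈ 1.62.
Method 1 has the higher order (≈2.0 vs ≈1.6).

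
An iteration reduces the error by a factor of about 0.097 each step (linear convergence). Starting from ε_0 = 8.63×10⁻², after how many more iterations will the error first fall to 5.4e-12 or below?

After k steps, ε_k ≈ 8.63×10⁻²·0.097^k.
Need 0.097^k ≤ 5.4e-12/8.63×10⁻² = 6.25724e-11.
k ≥ ln(6.25724e-11)/ln(0.097) = -23.4947/-2.33304 = 10.070.
Smallest integer k = 11.

11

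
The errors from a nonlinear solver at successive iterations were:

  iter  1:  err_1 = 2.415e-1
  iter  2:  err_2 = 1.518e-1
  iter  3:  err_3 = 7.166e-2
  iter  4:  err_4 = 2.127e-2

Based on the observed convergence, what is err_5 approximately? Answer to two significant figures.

3.0e-3

First estimate the order: p ≈ ln(err_4/err_3) / ln(err_3/err_2) = ln(2.127e-2/7.166e-2)/ln(7.166e-2/1.518e-1) = ln(0.296818)/ln(0.472069) ≈ 1.6182.
Then err_5 ≈ err_4·(err_4/err_3)^p = 2.127e-2·(0.296818)^1.6182 = 2.127e-2·0.140082 ≈ 0.00298.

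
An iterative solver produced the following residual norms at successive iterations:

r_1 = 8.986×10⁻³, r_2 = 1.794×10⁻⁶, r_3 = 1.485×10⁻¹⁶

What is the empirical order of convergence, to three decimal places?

p ≈ ln(r_3/r_2) / ln(r_2/r_1)
  = ln(1.485×10⁻¹⁶/1.794×10⁻⁶) / ln(1.794×10⁻⁶/8.986×10⁻³)
  = ln(8.27759e-11) / ln(0.000199644)
  = -23.214884 / -8.518975 ≈ 2.725079

2.725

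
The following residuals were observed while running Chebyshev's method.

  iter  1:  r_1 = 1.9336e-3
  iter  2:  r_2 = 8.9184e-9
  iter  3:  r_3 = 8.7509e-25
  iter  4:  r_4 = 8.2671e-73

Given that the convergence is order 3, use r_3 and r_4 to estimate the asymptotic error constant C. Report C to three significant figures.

1.23

C ≈ r_4 / r_3^3
  = 8.2671e-73 / (8.7509e-25)^3
  = 8.2671e-73 / 6.70129e-73 ≈ 1.2337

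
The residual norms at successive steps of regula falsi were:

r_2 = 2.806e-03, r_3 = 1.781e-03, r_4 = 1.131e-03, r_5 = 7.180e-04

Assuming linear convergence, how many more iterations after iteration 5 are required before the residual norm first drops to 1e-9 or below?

Rate ρ ≈ r_5/r_4 = 7.180e-04/1.131e-03 = 0.6348.
After j more steps, r_{5+j} ≈ 7.180e-04·ρ^j; need ρ^j ≤ 1e-9/7.180e-04 = 1.39276e-06.
j ≥ ln(1.39276e-06)/ln(0.6348) = -13.4842/-0.45445 = 29.671.
So 30 more iterations are needed.

30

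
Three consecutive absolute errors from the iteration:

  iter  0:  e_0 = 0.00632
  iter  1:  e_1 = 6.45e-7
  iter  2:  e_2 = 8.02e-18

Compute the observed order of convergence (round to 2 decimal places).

p ≈ ln(e_2/e_1) / ln(e_1/e_0)
  = ln(8.02e-18/6.45e-7) / ln(6.45e-7/0.00632)
  = ln(1.24341e-11) / ln(0.000102057)
  = -25.11058 / -9.18998 ≈ 2.73239

2.73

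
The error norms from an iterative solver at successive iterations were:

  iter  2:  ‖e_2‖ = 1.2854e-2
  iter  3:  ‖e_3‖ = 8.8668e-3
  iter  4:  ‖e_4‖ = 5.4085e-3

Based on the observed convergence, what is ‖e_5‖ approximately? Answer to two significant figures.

2.8e-3

First estimate the order: p ≈ ln(‖e_4‖/‖e_3‖) / ln(‖e_3‖/‖e_2‖) = ln(5.4085e-3/8.8668e-3)/ln(8.8668e-3/1.2854e-2) = ln(0.609972)/ln(0.689809) ≈ 1.3312.
Then ‖e_5‖ ≈ ‖e_4‖·(‖e_4‖/‖e_3‖)^p = 5.4085e-3·(0.609972)^1.3312 = 5.4085e-3·0.517851 ≈ 0.002801.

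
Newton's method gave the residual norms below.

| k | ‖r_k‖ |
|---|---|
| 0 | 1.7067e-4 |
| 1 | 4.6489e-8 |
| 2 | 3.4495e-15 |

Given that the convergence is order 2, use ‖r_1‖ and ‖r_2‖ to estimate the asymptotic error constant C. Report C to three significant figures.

C ≈ ‖r_2‖ / ‖r_1‖^2
  = 3.4495e-15 / (4.6489e-8)^2
  = 3.4495e-15 / 2.16123e-15 ≈ 1.5961

1.60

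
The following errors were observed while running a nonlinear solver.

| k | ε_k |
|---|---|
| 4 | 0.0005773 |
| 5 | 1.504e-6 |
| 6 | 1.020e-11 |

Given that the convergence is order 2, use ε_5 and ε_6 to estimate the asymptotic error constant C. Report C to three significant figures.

C ≈ ε_6 / ε_5^2
  = 1.020e-11 / (1.504e-6)^2
  = 1.020e-11 / 2.26202e-12 ≈ 4.5093

4.51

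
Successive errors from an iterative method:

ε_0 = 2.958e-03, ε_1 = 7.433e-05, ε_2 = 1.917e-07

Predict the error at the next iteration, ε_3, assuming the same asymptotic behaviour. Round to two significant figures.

1.2e-11

First estimate the order: p ≈ ln(ε_2/ε_1) / ln(ε_1/ε_0) = ln(1.917e-07/7.433e-05)/ln(7.433e-05/2.958e-03) = ln(0.00257904)/ln(0.0251285) ≈ 1.6180.
Then ε_3 ≈ ε_2·(ε_2/ε_1)^p = 1.917e-07·(0.00257904)^1.6180 = 1.917e-07·6.48245e-05 ≈ 1.243e-11.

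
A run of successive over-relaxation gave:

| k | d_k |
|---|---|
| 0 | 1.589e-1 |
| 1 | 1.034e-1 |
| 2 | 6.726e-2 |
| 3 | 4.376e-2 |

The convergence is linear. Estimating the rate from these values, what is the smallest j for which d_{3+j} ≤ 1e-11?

52

Rate ρ ≈ d_3/d_2 = 4.376e-2/6.726e-2 = 0.6506.
After j more steps, d_{3+j} ≈ 4.376e-2·ρ^j; need ρ^j ≤ 1e-11/4.376e-2 = 2.28519e-10.
j ≥ ln(2.28519e-10)/ln(0.6506) = -22.1994/-0.42986 = 51.643.
So 52 more iterations are needed.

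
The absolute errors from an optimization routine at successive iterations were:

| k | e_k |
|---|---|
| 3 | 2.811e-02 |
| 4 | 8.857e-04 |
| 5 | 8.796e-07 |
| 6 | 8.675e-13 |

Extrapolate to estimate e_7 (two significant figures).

First estimate the order: p ≈ ln(e_6/e_5) / ln(e_5/e_4) = ln(8.675e-13/8.796e-07)/ln(8.796e-07/8.857e-04) = ln(9.86244e-07)/ln(0.000993113) ≈ 2.0000.
Then e_7 ≈ e_6·(e_6/e_5)^p = 8.675e-13·(9.86244e-07)^2.0000 = 8.675e-13·9.72677e-13 ≈ 8.438e-25.

8.4e-25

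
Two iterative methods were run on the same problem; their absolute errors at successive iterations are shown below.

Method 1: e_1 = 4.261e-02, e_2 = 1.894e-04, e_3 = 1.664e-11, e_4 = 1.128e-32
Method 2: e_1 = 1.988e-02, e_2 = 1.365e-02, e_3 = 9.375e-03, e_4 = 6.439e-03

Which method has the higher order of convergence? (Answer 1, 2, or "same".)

1

Method 1: p ≈ ln(1.128e-32/1.664e-11)/ln(1.664e-11/1.894e-04) ≈ 3.00.
Method 2: p ≈ ln(6.439e-03/9.375e-03)/ln(9.375e-03/1.365e-02) ≈ 1.00.
Method 1 has the higher order (≈3.0 vs ≈1.0).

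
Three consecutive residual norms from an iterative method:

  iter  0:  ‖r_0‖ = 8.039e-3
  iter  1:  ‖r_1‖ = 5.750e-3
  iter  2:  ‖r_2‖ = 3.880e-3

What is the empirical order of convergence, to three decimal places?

p ≈ ln(‖r_2‖/‖r_1‖) / ln(‖r_1‖/‖r_0‖)
  = ln(3.880e-3/5.750e-3) / ln(5.750e-3/8.039e-3)
  = ln(0.674783) / ln(0.715263)
  = -0.393364 / -0.335105 ≈ 1.173853

1.174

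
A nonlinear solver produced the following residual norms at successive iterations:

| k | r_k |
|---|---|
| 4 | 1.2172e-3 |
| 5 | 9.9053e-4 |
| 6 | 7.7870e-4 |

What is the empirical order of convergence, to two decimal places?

p ≈ ln(r_6/r_5) / ln(r_5/r_4)
  = ln(7.7870e-4/9.9053e-4) / ln(9.9053e-4/1.2172e-3)
  = ln(0.786145) / ln(0.813778)
  = -0.24061 / -0.20607 ≈ 1.16761

1.17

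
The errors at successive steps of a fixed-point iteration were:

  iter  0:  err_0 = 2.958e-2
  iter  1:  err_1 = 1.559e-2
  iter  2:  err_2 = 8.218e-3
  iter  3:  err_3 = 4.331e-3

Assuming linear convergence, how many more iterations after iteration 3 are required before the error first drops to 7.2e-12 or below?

32

Rate ρ ≈ err_3/err_2 = 4.331e-3/8.218e-3 = 0.5270.
After j more steps, err_{3+j} ≈ 4.331e-3·ρ^j; need ρ^j ≤ 7.2e-12/4.331e-3 = 1.66243e-09.
j ≥ ln(1.66243e-09)/ln(0.5270) = -20.2150/-0.64055 = 31.559.
So 32 more iterations are needed.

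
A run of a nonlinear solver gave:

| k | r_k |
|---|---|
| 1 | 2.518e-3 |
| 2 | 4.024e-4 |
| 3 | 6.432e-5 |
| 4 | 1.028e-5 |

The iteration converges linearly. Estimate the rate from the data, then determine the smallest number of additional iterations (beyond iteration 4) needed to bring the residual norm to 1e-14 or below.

12

Rate ρ ≈ r_4/r_3 = 1.028e-5/6.432e-5 = 0.1598.
After j more steps, r_{4+j} ≈ 1.028e-5·ρ^j; need ρ^j ≤ 1e-14/1.028e-5 = 9.72763e-10.
j ≥ ln(9.72763e-10)/ln(0.1598) = -20.7509/-1.83383 = 11.316.
So 12 more iterations are needed.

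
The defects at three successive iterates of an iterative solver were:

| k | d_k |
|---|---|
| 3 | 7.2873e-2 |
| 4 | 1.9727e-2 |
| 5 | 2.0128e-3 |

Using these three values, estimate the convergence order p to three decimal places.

1.747

p ≈ ln(d_5/d_4) / ln(d_4/d_3)
  = ln(2.0128e-3/1.9727e-2) / ln(1.9727e-2/7.2873e-2)
  = ln(0.102033) / ln(0.270704)
  = -2.282459 / -1.306729 ≈ 1.746697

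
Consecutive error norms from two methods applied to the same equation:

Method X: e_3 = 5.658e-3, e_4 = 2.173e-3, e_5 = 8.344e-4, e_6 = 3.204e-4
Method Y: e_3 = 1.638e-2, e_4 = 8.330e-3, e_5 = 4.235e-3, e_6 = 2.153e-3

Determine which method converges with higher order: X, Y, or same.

Method X: p ≈ ln(3.204e-4/8.344e-4)/ln(8.344e-4/2.173e-3) ≈ 1.00.
Method Y: p ≈ ln(2.153e-3/4.235e-3)/ln(4.235e-3/8.330e-3) ≈ 1.00.
Both orders ≈ 1.0 — effectively the same.

same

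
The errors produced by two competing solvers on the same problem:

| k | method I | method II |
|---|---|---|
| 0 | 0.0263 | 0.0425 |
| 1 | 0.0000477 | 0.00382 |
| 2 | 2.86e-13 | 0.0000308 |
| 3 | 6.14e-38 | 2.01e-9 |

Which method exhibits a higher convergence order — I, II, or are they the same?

I

Method I: p ≈ ln(6.14e-38/2.86e-13)/ln(2.86e-13/0.0000477) ≈ 3.00.
Method II: p ≈ ln(2.01e-9/0.0000308)/ln(0.0000308/0.00382) ≈ 2.00.
Method I has the higher order (≈3.0 vs ≈2.0).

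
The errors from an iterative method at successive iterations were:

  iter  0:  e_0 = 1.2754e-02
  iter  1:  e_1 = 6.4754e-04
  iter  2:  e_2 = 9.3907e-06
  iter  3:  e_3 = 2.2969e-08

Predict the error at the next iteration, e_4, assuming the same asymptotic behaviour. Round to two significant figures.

4.5e-12

First estimate the order: p ≈ ln(e_3/e_2) / ln(e_2/e_1) = ln(2.2969e-08/9.3907e-06)/ln(9.3907e-06/6.4754e-04) = ln(0.00244593)/ln(0.0145021) ≈ 1.4204.
Then e_4 ≈ e_3·(e_3/e_2)^p = 2.2969e-08·(0.00244593)^1.4204 = 2.2969e-08·0.00019523 ≈ 4.484e-12.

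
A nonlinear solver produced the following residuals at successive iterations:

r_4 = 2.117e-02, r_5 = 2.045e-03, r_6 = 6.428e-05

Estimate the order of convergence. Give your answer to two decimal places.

p ≈ ln(r_6/r_5) / ln(r_5/r_4)
  = ln(6.428e-05/2.045e-03) / ln(2.045e-03/2.117e-02)
  = ln(0.0314328) / ln(0.096599)
  = -3.45990 / -2.33719 ≈ 1.48037

1.48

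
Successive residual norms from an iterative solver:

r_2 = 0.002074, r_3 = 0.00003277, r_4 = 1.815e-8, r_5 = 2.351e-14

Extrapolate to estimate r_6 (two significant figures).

First estimate the order: p ≈ ln(r_5/r_4) / ln(r_4/r_3) = ln(2.351e-14/1.815e-8)/ln(1.815e-8/0.00003277) = ln(1.29532e-06)/ln(0.00055386) ≈ 1.8079.
Then r_6 ≈ r_5·(r_5/r_4)^p = 2.351e-14·(1.29532e-06)^1.8079 = 2.351e-14·2.26864e-11 ≈ 5.334e-25.

5.3e-25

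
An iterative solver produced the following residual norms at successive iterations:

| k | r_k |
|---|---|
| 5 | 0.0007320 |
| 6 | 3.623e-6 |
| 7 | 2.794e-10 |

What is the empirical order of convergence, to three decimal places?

1.784

p ≈ ln(r_7/r_6) / ln(r_6/r_5)
  = ln(2.794e-10/3.623e-6) / ln(3.623e-6/0.0007320)
  = ln(7.71184e-05) / ln(0.00494945)
  = -9.470169 / -5.308479 ≈ 1.783970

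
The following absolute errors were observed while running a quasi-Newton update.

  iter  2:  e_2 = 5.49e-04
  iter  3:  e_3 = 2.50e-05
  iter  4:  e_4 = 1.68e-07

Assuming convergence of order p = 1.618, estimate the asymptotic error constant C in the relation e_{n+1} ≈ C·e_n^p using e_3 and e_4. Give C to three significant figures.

C ≈ e_4 / e_3^1.618
  = 1.68e-07 / (2.50e-05)^1.618
  = 1.68e-07 / 3.57987e-08 ≈ 4.6929

4.69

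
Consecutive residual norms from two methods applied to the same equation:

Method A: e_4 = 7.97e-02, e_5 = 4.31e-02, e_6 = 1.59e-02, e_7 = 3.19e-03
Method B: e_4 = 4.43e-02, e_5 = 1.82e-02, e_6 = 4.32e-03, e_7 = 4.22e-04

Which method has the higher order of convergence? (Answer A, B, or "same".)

Method A: p ≈ ln(3.19e-03/1.59e-02)/ln(1.59e-02/4.31e-02) ≈ 1.61.
Method B: p ≈ ln(4.22e-04/4.32e-03)/ln(4.32e-03/1.82e-02) ≈ 1.62.
Both orders ≈ 1.6 — effectively the same.

same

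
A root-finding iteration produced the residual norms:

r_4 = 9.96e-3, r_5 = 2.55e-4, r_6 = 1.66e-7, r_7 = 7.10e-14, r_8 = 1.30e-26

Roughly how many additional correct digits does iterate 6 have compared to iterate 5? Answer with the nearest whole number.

3

Digits gained ≈ log₁₀(r_5/r_6) = log₁₀(2.55e-4/1.66e-7) = log₁₀(1536.14) ≈ 3.186.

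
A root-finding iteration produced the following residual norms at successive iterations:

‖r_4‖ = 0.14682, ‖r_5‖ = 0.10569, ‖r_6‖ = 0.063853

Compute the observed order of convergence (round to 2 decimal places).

p ≈ ln(‖r_6‖/‖r_5‖) / ln(‖r_5‖/‖r_4‖)
  = ln(0.063853/0.10569) / ln(0.10569/0.14682)
  = ln(0.604154) / ln(0.719861)
  = -0.50393 / -0.32870 ≈ 1.53310

1.53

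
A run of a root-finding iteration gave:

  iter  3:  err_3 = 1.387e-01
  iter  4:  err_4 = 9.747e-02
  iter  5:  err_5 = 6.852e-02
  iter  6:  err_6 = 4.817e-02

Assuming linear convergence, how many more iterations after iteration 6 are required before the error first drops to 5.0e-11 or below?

Rate ρ ≈ err_6/err_5 = 4.817e-02/6.852e-02 = 0.7030.
After j more steps, err_{6+j} ≈ 4.817e-02·ρ^j; need ρ^j ≤ 5.0e-11/4.817e-02 = 1.03799e-09.
j ≥ ln(1.03799e-09)/ln(0.7030) = -20.6860/-0.35240 = 58.700.
So 59 more iterations are needed.

59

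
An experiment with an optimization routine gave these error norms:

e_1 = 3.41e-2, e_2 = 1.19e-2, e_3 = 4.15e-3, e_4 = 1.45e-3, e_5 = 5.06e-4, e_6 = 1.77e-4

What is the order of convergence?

1

Consecutive ratios: e_6/e_5 = 1.77e-4/5.06e-4 = 0.349802, e_5/e_4 = 5.06e-4/1.45e-3 = 0.348966.
p ≈ ln(0.349802)/ln(0.348966) = -1.0504/-1.0528 ≈ 1.00.
So the convergence is linear (order 1).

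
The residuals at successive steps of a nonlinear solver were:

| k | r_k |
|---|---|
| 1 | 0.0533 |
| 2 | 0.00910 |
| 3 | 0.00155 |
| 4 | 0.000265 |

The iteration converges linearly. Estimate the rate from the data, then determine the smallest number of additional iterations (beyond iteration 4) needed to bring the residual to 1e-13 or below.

13

Rate ρ ≈ r_4/r_3 = 0.000265/0.00155 = 0.1710.
After j more steps, r_{4+j} ≈ 0.000265·ρ^j; need ρ^j ≤ 1e-13/0.000265 = 3.77358e-10.
j ≥ ln(3.77358e-10)/ln(0.1710) = -21.6978/-1.76609 = 12.286.
So 13 more iterations are needed.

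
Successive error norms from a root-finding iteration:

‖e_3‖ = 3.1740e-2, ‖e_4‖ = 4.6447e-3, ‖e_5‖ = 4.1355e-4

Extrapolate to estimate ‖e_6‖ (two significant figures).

First estimate the order: p ≈ ln(‖e_5‖/‖e_4‖) / ln(‖e_4‖/‖e_3‖) = ln(4.1355e-4/4.6447e-3)/ln(4.6447e-3/3.1740e-2) = ln(0.089037)/ln(0.146336) ≈ 1.2585.
Then ‖e_6‖ ≈ ‖e_5‖·(‖e_5‖/‖e_4‖)^p = 4.1355e-4·(0.089037)^1.2585 = 4.1355e-4·0.0476469 ≈ 1.97e-05.

2.0e-5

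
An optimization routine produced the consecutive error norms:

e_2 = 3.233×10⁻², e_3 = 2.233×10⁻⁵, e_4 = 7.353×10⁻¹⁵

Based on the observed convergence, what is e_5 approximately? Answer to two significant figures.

2.6e-43

First estimate the order: p ≈ ln(e_4/e_3) / ln(e_3/e_2) = ln(7.353×10⁻¹⁵/2.233×10⁻⁵)/ln(2.233×10⁻⁵/3.233×10⁻²) = ln(3.29288e-10)/ln(0.00069069) ≈ 3.0001.
Then e_5 ≈ e_4·(e_4/e_3)^p = 7.353×10⁻¹⁵·(3.29288e-10)^3.0001 = 7.353×10⁻¹⁵·3.5627e-29 ≈ 2.62e-43.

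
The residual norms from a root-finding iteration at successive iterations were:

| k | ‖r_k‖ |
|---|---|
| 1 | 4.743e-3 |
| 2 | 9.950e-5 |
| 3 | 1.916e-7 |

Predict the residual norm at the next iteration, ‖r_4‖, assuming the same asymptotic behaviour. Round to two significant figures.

7.7e-12

First estimate the order: p ≈ ln(‖r_3‖/‖r_2‖) / ln(‖r_2‖/‖r_1‖) = ln(1.916e-7/9.950e-5)/ln(9.950e-5/4.743e-3) = ln(0.00192563)/ln(0.0209783) ≈ 1.6180.
Then ‖r_4‖ ≈ ‖r_3‖·(‖r_3‖/‖r_2‖)^p = 1.916e-7·(0.00192563)^1.6180 = 1.916e-7·4.04053e-05 ≈ 7.742e-12.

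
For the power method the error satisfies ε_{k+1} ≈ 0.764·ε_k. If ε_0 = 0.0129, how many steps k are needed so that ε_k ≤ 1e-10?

70

After k steps, ε_k ≈ 0.0129·0.764^k.
Need 0.764^k ≤ 1e-10/0.0129 = 7.75194e-09.
k ≥ ln(7.75194e-09)/ln(0.764) = -18.6753/-0.26919 = 69.376.
Smallest integer k = 70.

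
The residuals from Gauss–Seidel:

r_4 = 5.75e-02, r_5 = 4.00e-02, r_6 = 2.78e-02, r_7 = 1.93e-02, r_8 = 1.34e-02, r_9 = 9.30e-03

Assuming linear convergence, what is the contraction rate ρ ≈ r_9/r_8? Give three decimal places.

0.694

ρ ≈ r_9/r_8 = 9.30e-03/1.34e-02 = 0.69403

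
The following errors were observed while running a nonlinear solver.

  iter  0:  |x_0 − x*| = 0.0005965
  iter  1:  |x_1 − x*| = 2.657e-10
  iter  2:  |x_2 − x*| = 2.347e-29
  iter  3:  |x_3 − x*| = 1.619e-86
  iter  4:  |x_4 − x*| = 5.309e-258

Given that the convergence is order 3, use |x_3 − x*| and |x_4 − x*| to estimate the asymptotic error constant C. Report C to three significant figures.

1.25

C ≈ |x_4 − x*| / |x_3 − x*|^3
  = 5.309e-258 / (1.619e-86)^3
  = 5.309e-258 / 4.24366e-258 ≈ 1.251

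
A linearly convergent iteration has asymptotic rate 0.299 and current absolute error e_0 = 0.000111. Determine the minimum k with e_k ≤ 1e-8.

8

After k steps, e_k ≈ 0.000111·0.299^k.
Need 0.299^k ≤ 1e-8/0.000111 = 9.00901e-05.
k ≥ ln(9.00901e-05)/ln(0.299) = -9.3147/-1.20731 = 7.715.
Smallest integer k = 8.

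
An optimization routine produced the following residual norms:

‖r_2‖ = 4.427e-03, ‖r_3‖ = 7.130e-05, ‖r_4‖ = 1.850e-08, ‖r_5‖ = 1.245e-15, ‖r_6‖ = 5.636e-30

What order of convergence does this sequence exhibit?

Consecutive ratios: ‖r_6‖/‖r_5‖ = 5.636e-30/1.245e-15 = 4.52691e-15, ‖r_5‖/‖r_4‖ = 1.245e-15/1.850e-08 = 6.72973e-08.
p ≈ ln(4.52691e-15)/ln(6.72973e-08) = -33.0287/-16.5141 ≈ 2.00.
So the convergence is quadratic (order 2).

2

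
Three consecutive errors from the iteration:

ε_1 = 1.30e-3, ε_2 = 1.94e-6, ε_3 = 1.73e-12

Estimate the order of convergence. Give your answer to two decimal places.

p ≈ ln(ε_3/ε_2) / ln(ε_2/ε_1)
  = ln(1.73e-12/1.94e-6) / ln(1.94e-6/1.30e-3)
  = ln(8.91753e-07) / ln(0.00149231)
  = -13.93008 / -6.50743 ≈ 2.14064

2.14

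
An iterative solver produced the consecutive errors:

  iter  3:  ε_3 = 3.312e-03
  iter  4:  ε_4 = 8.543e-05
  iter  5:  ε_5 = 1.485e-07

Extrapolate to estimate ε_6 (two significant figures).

First estimate the order: p ≈ ln(ε_5/ε_4) / ln(ε_4/ε_3) = ln(1.485e-07/8.543e-05)/ln(8.543e-05/3.312e-03) = ln(0.00173827)/ln(0.0257941) ≈ 1.7374.
Then ε_6 ≈ ε_5·(ε_5/ε_4)^p = 1.485e-07·(0.00173827)^1.7374 = 1.485e-07·1.60317e-05 ≈ 2.381e-12.

2.4e-12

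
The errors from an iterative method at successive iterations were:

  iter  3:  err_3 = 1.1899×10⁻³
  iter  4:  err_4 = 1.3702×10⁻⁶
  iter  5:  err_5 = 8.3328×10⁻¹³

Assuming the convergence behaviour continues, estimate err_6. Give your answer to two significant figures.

5.9e-26

First estimate the order: p ≈ ln(err_5/err_4) / ln(err_4/err_3) = ln(8.3328×10⁻¹³/1.3702×10⁻⁶)/ln(1.3702×10⁻⁶/1.1899×10⁻³) = ln(6.08145e-07)/ln(0.00115153) ≈ 2.1152.
Then err_6 ≈ err_5·(err_5/err_4)^p = 8.3328×10⁻¹³·(6.08145e-07)^2.1152 = 8.3328×10⁻¹³·7.11102e-14 ≈ 5.925e-26.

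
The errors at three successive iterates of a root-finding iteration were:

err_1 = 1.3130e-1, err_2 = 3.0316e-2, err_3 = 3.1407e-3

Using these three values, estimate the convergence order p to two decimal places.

p ≈ ln(err_3/err_2) / ln(err_2/err_1)
  = ln(3.1407e-3/3.0316e-2) / ln(3.0316e-2/1.3130e-1)
  = ln(0.103599) / ln(0.230891)
  = -2.26723 / -1.46581 ≈ 1.54674

1.55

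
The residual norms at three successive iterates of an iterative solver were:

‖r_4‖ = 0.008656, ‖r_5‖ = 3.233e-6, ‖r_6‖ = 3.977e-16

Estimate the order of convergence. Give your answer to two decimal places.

2.89

p ≈ ln(‖r_6‖/‖r_5‖) / ln(‖r_5‖/‖r_4‖)
  = ln(3.977e-16/3.233e-6) / ln(3.233e-6/0.008656)
  = ln(1.23013e-10) / ln(0.000373498)
  = -22.81873 / -7.89260 ≈ 2.89116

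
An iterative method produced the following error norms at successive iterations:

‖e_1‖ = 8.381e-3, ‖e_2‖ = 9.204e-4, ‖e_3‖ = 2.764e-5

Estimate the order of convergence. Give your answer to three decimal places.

1.587

p ≈ ln(‖e_3‖/‖e_2‖) / ln(‖e_2‖/‖e_1‖)
  = ln(2.764e-5/9.204e-4) / ln(9.204e-4/8.381e-3)
  = ln(0.0300304) / ln(0.10982)
  = -3.505545 / -2.208913 ≈ 1.587000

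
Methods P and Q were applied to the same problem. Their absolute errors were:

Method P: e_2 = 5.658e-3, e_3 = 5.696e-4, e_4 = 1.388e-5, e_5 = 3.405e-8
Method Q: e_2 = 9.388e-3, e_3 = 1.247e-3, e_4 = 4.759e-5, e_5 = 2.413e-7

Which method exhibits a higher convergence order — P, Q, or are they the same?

Method P: p ≈ ln(3.405e-8/1.388e-5)/ln(1.388e-5/5.696e-4) ≈ 1.62.
Method Q: p ≈ ln(2.413e-7/4.759e-5)/ln(4.759e-5/1.247e-3) ≈ 1.62.
Both orders ≈ 1.6 — effectively the same.

same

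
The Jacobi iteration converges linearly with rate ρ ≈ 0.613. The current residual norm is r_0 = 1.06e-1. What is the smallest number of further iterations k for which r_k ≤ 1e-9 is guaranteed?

After k steps, r_k ≈ 1.06e-1·0.613^k.
Need 0.613^k ≤ 1e-9/1.06e-1 = 9.43396e-09.
k ≥ ln(9.43396e-09)/ln(0.613) = -18.4789/-0.48939 = 37.759.
Smallest integer k = 38.

38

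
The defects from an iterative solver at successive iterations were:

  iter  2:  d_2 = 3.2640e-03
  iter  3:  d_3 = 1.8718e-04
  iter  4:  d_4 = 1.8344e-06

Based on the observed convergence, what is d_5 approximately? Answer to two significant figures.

First estimate the order: p ≈ ln(d_4/d_3) / ln(d_3/d_2) = ln(1.8344e-06/1.8718e-04)/ln(1.8718e-04/3.2640e-03) = ln(0.00980019)/ln(0.0573468) ≈ 1.6180.
Then d_5 ≈ d_4·(d_4/d_3)^p = 1.8344e-06·(0.00980019)^1.6180 = 1.8344e-06·0.000562105 ≈ 1.031e-09.

1.0e-9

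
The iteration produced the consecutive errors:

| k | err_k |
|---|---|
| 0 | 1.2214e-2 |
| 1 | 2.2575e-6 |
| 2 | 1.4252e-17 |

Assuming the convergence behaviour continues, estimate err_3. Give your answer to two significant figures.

First estimate the order: p ≈ ln(err_2/err_1) / ln(err_1/err_0) = ln(1.4252e-17/2.2575e-6)/ln(2.2575e-6/1.2214e-2) = ln(6.31318e-12)/ln(0.000184829) ≈ 3.0000.
Then err_3 ≈ err_2·(err_2/err_1)^p = 1.4252e-17·(6.31318e-12)^3.0000 = 1.4252e-17·2.5162e-34 ≈ 3.586e-51.

3.6e-51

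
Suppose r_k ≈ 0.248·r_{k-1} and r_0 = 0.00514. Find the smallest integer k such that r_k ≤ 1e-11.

After k steps, r_k ≈ 0.00514·0.248^k.
Need 0.248^k ≤ 1e-11/0.00514 = 1.94553e-09.
k ≥ ln(1.94553e-09)/ln(0.248) = -20.0577/-1.39433 = 14.385.
Smallest integer k = 15.

15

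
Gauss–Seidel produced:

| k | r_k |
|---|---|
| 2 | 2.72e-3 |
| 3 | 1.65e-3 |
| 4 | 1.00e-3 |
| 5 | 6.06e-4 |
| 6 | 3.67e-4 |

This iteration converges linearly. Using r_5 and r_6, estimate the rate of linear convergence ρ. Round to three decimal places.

0.606

ρ ≈ r_6/r_5 = 3.67e-4/6.06e-4 = 0.60561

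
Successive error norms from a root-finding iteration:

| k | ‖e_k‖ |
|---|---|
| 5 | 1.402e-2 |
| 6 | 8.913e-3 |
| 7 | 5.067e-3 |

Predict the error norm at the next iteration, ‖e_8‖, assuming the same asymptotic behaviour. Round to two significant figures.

First estimate the order: p ≈ ln(‖e_7‖/‖e_6‖) / ln(‖e_6‖/‖e_5‖) = ln(5.067e-3/8.913e-3)/ln(8.913e-3/1.402e-2) = ln(0.568495)/ln(0.635735) ≈ 1.2468.
Then ‖e_8‖ ≈ ‖e_7‖·(‖e_7‖/‖e_6‖)^p = 5.067e-3·(0.568495)^1.2468 = 5.067e-3·0.494531 ≈ 0.002506.

2.5e-3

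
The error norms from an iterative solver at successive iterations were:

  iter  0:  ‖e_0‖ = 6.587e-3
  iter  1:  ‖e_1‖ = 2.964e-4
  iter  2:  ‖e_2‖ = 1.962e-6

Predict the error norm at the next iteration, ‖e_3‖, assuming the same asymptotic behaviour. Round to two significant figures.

5.8e-10

First estimate the order: p ≈ ln(‖e_2‖/‖e_1‖) / ln(‖e_1‖/‖e_0‖) = ln(1.962e-6/2.964e-4)/ln(2.964e-4/6.587e-3) = ln(0.00661943)/ln(0.0449977) ≈ 1.6180.
Then ‖e_3‖ ≈ ‖e_2‖·(‖e_2‖/‖e_1‖)^p = 1.962e-6·(0.00661943)^1.6180 = 1.962e-6·0.000297912 ≈ 5.845e-10.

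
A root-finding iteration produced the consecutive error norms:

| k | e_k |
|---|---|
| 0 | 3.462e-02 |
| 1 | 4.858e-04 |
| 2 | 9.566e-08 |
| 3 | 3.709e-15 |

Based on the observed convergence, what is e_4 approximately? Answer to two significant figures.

First estimate the order: p ≈ ln(e_3/e_2) / ln(e_2/e_1) = ln(3.709e-15/9.566e-08)/ln(9.566e-08/4.858e-04) = ln(3.87727e-08)/ln(0.000196912) ≈ 2.0000.
Then e_4 ≈ e_3·(e_3/e_2)^p = 3.709e-15·(3.87727e-08)^2.0000 = 3.709e-15·1.50332e-15 ≈ 5.576e-30.

5.6e-30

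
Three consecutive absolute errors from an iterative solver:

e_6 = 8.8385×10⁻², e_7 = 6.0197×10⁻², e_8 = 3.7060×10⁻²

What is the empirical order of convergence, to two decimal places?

1.26

p ≈ ln(e_8/e_7) / ln(e_7/e_6)
  = ln(3.7060×10⁻²/6.0197×10⁻²) / ln(6.0197×10⁻²/8.8385×10⁻²)
  = ln(0.615645) / ln(0.681077)
  = -0.48508 / -0.38408 ≈ 1.26297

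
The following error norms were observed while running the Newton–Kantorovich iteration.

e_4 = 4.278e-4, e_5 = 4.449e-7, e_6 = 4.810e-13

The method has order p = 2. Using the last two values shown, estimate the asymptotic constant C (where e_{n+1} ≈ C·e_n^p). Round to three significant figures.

C ≈ e_6 / e_5^2
  = 4.810e-13 / (4.449e-7)^2
  = 4.810e-13 / 1.97936e-13 ≈ 2.4301

2.43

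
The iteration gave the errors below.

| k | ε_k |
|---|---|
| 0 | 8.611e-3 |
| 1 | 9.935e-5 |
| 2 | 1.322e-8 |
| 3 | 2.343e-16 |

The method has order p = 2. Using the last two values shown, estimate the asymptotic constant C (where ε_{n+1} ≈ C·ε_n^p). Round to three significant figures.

1.34

C ≈ ε_3 / ε_2^2
  = 2.343e-16 / (1.322e-8)^2
  = 2.343e-16 / 1.74768e-16 ≈ 1.3406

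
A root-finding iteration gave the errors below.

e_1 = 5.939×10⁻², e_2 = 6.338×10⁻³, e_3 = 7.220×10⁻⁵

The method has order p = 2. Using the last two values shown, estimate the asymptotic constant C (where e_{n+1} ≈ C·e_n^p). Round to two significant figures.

C ≈ e_3 / e_2^2
  = 7.220×10⁻⁵ / (6.338×10⁻³)^2
  = 7.220×10⁻⁵ / 4.01702e-05 ≈ 1.7974

1.8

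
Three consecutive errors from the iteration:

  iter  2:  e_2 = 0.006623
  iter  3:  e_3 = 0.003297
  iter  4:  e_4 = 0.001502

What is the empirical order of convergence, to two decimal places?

1.13

p ≈ ln(e_4/e_3) / ln(e_3/e_2)
  = ln(0.001502/0.003297) / ln(0.003297/0.006623)
  = ln(0.455566) / ln(0.497811)
  = -0.78621 / -0.69753 ≈ 1.12713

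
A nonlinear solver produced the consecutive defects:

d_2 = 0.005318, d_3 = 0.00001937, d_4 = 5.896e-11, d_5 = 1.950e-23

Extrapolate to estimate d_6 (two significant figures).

First estimate the order: p ≈ ln(d_5/d_4) / ln(d_4/d_3) = ln(1.950e-23/5.896e-11)/ln(5.896e-11/0.00001937) = ln(3.30733e-13)/ln(3.04388e-06) ≈ 2.2624.
Then d_6 ≈ d_5·(d_5/d_4)^p = 1.950e-23·(3.30733e-13)^2.2624 = 1.950e-23·5.80853e-29 ≈ 1.133e-51.

1.1e-51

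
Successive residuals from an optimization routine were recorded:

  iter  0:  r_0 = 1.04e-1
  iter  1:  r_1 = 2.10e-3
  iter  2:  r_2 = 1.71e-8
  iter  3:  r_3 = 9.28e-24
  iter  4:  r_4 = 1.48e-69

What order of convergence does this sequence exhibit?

3

Consecutive ratios: r_4/r_3 = 1.48e-69/9.28e-24 = 1.59483e-46, r_3/r_2 = 9.28e-24/1.71e-8 = 5.4269e-16.
p ≈ ln(1.59483e-46)/ln(5.4269e-16) = -105.4521/-35.1500 ≈ 3.00.
So the convergence is cubic (order 3).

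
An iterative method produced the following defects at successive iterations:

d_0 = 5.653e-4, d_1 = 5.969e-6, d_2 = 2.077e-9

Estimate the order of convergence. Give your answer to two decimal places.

1.75

p ≈ ln(d_2/d_1) / ln(d_1/d_0)
  = ln(2.077e-9/5.969e-6) / ln(5.969e-6/5.653e-4)
  = ln(0.000347964) / ln(0.010559)
  = -7.96341 / -4.55078 ≈ 1.74990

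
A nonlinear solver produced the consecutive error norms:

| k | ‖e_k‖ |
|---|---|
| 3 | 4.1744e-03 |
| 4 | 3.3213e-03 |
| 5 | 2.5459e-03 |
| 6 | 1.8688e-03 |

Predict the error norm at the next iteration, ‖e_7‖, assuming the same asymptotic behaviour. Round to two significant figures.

1.3e-3

First estimate the order: p ≈ ln(‖e_6‖/‖e_5‖) / ln(‖e_5‖/‖e_4‖) = ln(1.8688e-03/2.5459e-03)/ln(2.5459e-03/3.3213e-03) = ln(0.734043)/ln(0.766537) ≈ 1.1629.
Then ‖e_7‖ ≈ ‖e_6‖·(‖e_6‖/‖e_5‖)^p = 1.8688e-03·(0.734043)^1.1629 = 1.8688e-03·0.697987 ≈ 0.001304.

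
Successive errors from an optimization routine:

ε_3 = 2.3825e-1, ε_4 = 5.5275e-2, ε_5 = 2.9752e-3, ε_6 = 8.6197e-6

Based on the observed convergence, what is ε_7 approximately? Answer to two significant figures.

7.2e-11

First estimate the order: p ≈ ln(ε_6/ε_5) / ln(ε_5/ε_4) = ln(8.6197e-6/2.9752e-3)/ln(2.9752e-3/5.5275e-2) = ln(0.00289718)/ln(0.0538254) ≈ 2.0000.
Then ε_7 ≈ ε_6·(ε_6/ε_5)^p = 8.6197e-6·(0.00289718)^2.0000 = 8.6197e-6·8.39365e-06 ≈ 7.235e-11.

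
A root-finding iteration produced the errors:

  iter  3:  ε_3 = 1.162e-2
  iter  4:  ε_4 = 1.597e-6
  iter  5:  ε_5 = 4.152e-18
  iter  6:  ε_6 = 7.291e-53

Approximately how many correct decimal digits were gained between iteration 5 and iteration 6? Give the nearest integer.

35

Digits gained ≈ log₁₀(ε_5/ε_6) = log₁₀(4.152e-18/7.291e-53) = log₁₀(5.69469e+34) ≈ 34.755.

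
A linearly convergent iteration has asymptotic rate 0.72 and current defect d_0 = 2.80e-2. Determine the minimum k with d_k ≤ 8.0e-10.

After k steps, d_k ≈ 2.80e-2·0.72^k.
Need 0.72^k ≤ 8.0e-10/2.80e-2 = 2.85714e-08.
k ≥ ln(2.85714e-08)/ln(0.72) = -17.3709/-0.32850 = 52.879.
Smallest integer k = 53.

53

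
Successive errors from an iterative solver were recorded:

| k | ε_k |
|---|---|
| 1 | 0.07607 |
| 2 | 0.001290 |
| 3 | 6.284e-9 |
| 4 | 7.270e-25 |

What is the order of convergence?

3

Consecutive ratios: ε_4/ε_3 = 7.270e-25/6.284e-9 = 1.15691e-16, ε_3/ε_2 = 6.284e-9/0.001290 = 4.87132e-06.
p ≈ ln(1.15691e-16)/ln(4.87132e-06) = -36.6956/-12.2321 ≈ 3.00.
So the convergence is cubic (order 3).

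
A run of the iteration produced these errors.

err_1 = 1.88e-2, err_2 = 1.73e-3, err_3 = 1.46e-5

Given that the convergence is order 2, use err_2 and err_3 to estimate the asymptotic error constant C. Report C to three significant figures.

C ≈ err_3 / err_2^2
  = 1.46e-5 / (1.73e-3)^2
  = 1.46e-5 / 2.9929e-06 ≈ 4.8782

4.88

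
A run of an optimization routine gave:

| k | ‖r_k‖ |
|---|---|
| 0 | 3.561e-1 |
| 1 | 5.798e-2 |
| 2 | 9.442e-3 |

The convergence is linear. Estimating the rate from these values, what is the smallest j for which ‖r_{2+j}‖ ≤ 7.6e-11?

Rate ρ ≈ ‖r_2‖/‖r_1‖ = 9.442e-3/5.798e-2 = 0.1628.
After j more steps, ‖r_{2+j}‖ ≈ 9.442e-3·ρ^j; need ρ^j ≤ 7.6e-11/9.442e-3 = 8.04914e-09.
j ≥ ln(8.04914e-09)/ln(0.1628) = -18.6377/-1.81523 = 10.267.
So 11 more iterations are needed.

11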